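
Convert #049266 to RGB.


04 → 4 (R)
92 → 146 (G)
66 → 102 (B)
= RGB(4, 146, 102)


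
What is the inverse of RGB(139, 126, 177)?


Invert: (255-R, 255-G, 255-B)
R: 255-139 = 116
G: 255-126 = 129
B: 255-177 = 78
= RGB(116, 129, 78)


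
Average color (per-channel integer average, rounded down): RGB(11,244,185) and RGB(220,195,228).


Midpoint: each channel = ⌊(C₁+C₂)/2⌋
R: ⌊(11+220)/2⌋ = 115
G: ⌊(244+195)/2⌋ = 219
B: ⌊(185+228)/2⌋ = 206
= RGB(115, 219, 206)


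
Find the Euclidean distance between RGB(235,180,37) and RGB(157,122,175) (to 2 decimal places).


d = √[(R₁-R₂)² + (G₁-G₂)² + (B₁-B₂)²]
d = √[(235-157)² + (180-122)² + (37-175)²]
d = √[6084 + 3364 + 19044]
d = √28492
d ≈ 168.80


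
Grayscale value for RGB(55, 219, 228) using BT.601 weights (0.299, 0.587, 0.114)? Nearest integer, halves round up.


Gray = 0.299×R + 0.587×G + 0.114×B
Gray = 0.299×55 + 0.587×219 + 0.114×228
Gray = 16.445 + 128.553 + 25.992
Gray = 170.990 → round half up → 171
Gray = 171


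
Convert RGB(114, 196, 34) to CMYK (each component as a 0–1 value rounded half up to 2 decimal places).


R'=114/255≈0.4471, G'=196/255≈0.7686, B'=34/255≈0.1333
K = 1 - max(R',G',B') = 1 - 196/255 = 59/255 = 0.23137… → 0.23
(1-R'-K)/(1-K) simplifies to (max-R)/max with max = 196:
C = (196-114)/196 = 82/196 = 0.41836… → 0.42
M = (196-196)/196 = 0/196 = 0 → 0.00
Y = (196-34)/196 = 162/196 = 0.82653… → 0.83
= CMYK(0.42, 0.00, 0.83, 0.23)


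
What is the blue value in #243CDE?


Color: #243CDE
R = 24 = 36
G = 3C = 60
B = DE = 222
Blue = 222


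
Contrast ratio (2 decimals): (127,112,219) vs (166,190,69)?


Linearize each sRGB channel c=v/255: c/12.92 if c ≤ 0.04045 else ((c+0.055)/1.055)^2.4
L = 0.2126×R_lin + 0.7152×G_lin + 0.0722×B_lin
Color 1 (127,112,219):
  R=127: 127/255≈0.4980 > 0.04045 → ((0.4980+0.055)/1.055)^2.4 ≈ 0.21223
  G=112: 112/255≈0.4392 > 0.04045 → ((0.4392+0.055)/1.055)^2.4 ≈ 0.16203
  B=219: 219/255≈0.8588 > 0.04045 → ((0.8588+0.055)/1.055)^2.4 ≈ 0.70838
  L1 = 0.2126×0.21223 + 0.7152×0.16203 + 0.0722×0.70838 ≈ 0.21215
Color 2 (166,190,69):
  R=166: 166/255≈0.6510 > 0.04045 → ((0.6510+0.055)/1.055)^2.4 ≈ 0.38133
  G=190: 190/255≈0.7451 > 0.04045 → ((0.7451+0.055)/1.055)^2.4 ≈ 0.51492
  B=69: 69/255≈0.2706 > 0.04045 → ((0.2706+0.055)/1.055)^2.4 ≈ 0.05951
  L2 = 0.2126×0.38133 + 0.7152×0.51492 + 0.0722×0.05951 ≈ 0.45364
Lighter = 0.45364, Darker = 0.21215
Ratio = (L_lighter + 0.05) / (L_darker + 0.05)
Ratio = (0.45364 + 0.05) / (0.21215 + 0.05) = 0.50364 / 0.26215 ≈ 1.9212
Ratio ≈ 1.92:1


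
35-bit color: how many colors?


Colors = 2^bits = 2^35
= 34,359,738,368 colors


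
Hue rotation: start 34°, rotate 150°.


New hue = (H + rotation) mod 360
New hue = (34 + 150) mod 360
= 184 mod 360
= 184°


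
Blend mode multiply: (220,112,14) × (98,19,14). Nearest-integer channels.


Multiply: C = A×B/255, rounded to nearest integer
R: 220×98/255 = 21560/255 ≈ 84.549 → 85
G: 112×19/255 = 2128/255 ≈ 8.345 → 8
B: 14×14/255 = 196/255 ≈ 0.769 → 1
= RGB(85, 8, 1)


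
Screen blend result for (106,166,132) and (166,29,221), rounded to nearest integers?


Screen: C = 255 - (255-A)×(255-B)/255, rounded to nearest integer
R: 255 - (255-106)×(255-166)/255 = 255 - 13261/255 ≈ 255 - 52.004 = 202.996 → 203
G: 255 - (255-166)×(255-29)/255 = 255 - 20114/255 ≈ 255 - 78.878 = 176.122 → 176
B: 255 - (255-132)×(255-221)/255 = 255 - 4182/255 ≈ 255 - 16.400 = 238.600 → 239
= RGB(203, 176, 239)


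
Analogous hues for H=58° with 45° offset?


Base hue: 58°
Left analog: (58 - 45) mod 360 = 13°
Right analog: (58 + 45) mod 360 = 103°
Analogous hues = 13° and 103°


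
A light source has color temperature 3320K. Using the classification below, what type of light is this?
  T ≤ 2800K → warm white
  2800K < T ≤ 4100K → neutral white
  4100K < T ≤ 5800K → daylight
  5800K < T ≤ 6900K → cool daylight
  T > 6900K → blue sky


Temperature: 3320K
2800K < 3320K ≤ 4100K → neutral white
Classification: neutral white


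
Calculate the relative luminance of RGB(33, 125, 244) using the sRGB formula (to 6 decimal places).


Linearize each channel (sRGB transfer function): c = v/255; c_lin = c/12.92 if c ≤ 0.04045, else ((c+0.055)/1.055)^2.4
  R: 33/255 ≈ 0.129412 > 0.04045 → ((0.129412+0.055)/1.055)^2.4 ≈ 0.015209
  G: 125/255 ≈ 0.490196 > 0.04045 → ((0.490196+0.055)/1.055)^2.4 ≈ 0.205079
  B: 244/255 ≈ 0.956863 > 0.04045 → ((0.956863+0.055)/1.055)^2.4 ≈ 0.904661
R_lin = 0.015209, G_lin = 0.205079, B_lin = 0.904661
L = 0.2126×R + 0.7152×G + 0.0722×B
L = 0.2126×0.015209 + 0.7152×0.205079 + 0.0722×0.904661
L ≈ 0.215222


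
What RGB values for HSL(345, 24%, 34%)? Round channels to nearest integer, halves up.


H=345°, S=0.24, L=0.34
C = (1-|2L-1|)×S = (1-|-0.32|)×0.24 = 0.1632
H' = H/60 = 345/60 ≈ 5.7500; X = C×(1-|H' mod 2 - 1|) = 0.0408
m = L - C/2 = 0.34 - 0.0816 = 0.2584
Sector ⌊H'⌋ = 5 → (R',G',B') = (0.1632, 0.0, 0.0408)
RGB = ((R'+m)×255, (G'+m)×255, (B'+m)×255) = (107.508, 65.892, 76.296)
Round half up → RGB(108, 66, 76)


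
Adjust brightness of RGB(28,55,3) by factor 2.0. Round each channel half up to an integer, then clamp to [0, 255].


Multiply each channel by 2.0, round half up, clamp to [0, 255]
R: 28×2.0 = 56
G: 55×2.0 = 110
B: 3×2.0 = 6
= RGB(56, 110, 6)


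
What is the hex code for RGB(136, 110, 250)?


R = 136 → 88 (hex)
G = 110 → 6E (hex)
B = 250 → FA (hex)
Hex = #886EFA


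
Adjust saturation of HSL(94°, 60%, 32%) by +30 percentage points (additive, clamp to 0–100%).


Original S = 60%
Adjustment = +30 percentage points
New S = 60 + (30) = 90
Clamp to [0, 100] → 90
= HSL(94°, 90%, 32%)


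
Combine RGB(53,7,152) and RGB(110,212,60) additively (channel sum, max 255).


Additive: each channel = min(255, C₁+C₂)
R: 53+110 = 163 → 163
G: 7+212 = 219 → 219
B: 152+60 = 212 → 212
= RGB(163, 219, 212)


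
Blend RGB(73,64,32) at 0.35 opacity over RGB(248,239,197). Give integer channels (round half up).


C = α×F + (1-α)×B, with 1-α = 0.65
R: 0.35×73 + 0.65×248 = 25.55 + 161.20 = 186.75 → 187
G: 0.35×64 + 0.65×239 = 22.40 + 155.35 = 177.75 → 178
B: 0.35×32 + 0.65×197 = 11.20 + 128.05 = 139.25 → 139
= RGB(187, 178, 139)


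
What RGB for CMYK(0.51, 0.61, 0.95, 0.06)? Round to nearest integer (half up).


R = 255 × (1-C) × (1-K) = 255 × 0.49 × 0.94 = 117.453 → 117
G = 255 × (1-M) × (1-K) = 255 × 0.39 × 0.94 = 93.483 → 93
B = 255 × (1-Y) × (1-K) = 255 × 0.05 × 0.94 = 11.985 → 12
= RGB(117, 93, 12)


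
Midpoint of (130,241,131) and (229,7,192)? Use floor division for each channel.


Midpoint: each channel = ⌊(C₁+C₂)/2⌋
R: ⌊(130+229)/2⌋ = 179
G: ⌊(241+7)/2⌋ = 124
B: ⌊(131+192)/2⌋ = 161
= RGB(179, 124, 161)


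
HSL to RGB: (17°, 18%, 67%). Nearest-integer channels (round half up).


H=17°, S=0.18, L=0.67
C = (1-|2L-1|)×S = (1-|0.34|)×0.18 = 0.1188
H' = H/60 = 17/60 ≈ 0.2833; X = C×(1-|H' mod 2 - 1|) = 0.03366
m = L - C/2 = 0.67 - 0.0594 = 0.6106
Sector ⌊H'⌋ = 0 → (R',G',B') = (0.1188, 0.03366, 0.0)
RGB = ((R'+m)×255, (G'+m)×255, (B'+m)×255) = (185.997, 164.2863, 155.703)
Round half up → RGB(186, 164, 156)


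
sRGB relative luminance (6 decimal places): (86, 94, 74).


Linearize each channel (sRGB transfer function): c = v/255; c_lin = c/12.92 if c ≤ 0.04045, else ((c+0.055)/1.055)^2.4
  R: 86/255 ≈ 0.337255 > 0.04045 → ((0.337255+0.055)/1.055)^2.4 ≈ 0.093059
  G: 94/255 ≈ 0.368627 > 0.04045 → ((0.368627+0.055)/1.055)^2.4 ≈ 0.111932
  B: 74/255 ≈ 0.290196 > 0.04045 → ((0.290196+0.055)/1.055)^2.4 ≈ 0.068478
R_lin = 0.093059, G_lin = 0.111932, B_lin = 0.068478
L = 0.2126×R + 0.7152×G + 0.0722×B
L = 0.2126×0.093059 + 0.7152×0.111932 + 0.0722×0.068478
L ≈ 0.104783


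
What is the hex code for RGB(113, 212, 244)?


R = 113 → 71 (hex)
G = 212 → D4 (hex)
B = 244 → F4 (hex)
Hex = #71D4F4


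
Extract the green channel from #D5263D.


Color: #D5263D
R = D5 = 213
G = 26 = 38
B = 3D = 61
Green = 38


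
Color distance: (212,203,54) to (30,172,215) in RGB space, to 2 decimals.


d = √[(R₁-R₂)² + (G₁-G₂)² + (B₁-B₂)²]
d = √[(212-30)² + (203-172)² + (54-215)²]
d = √[33124 + 961 + 25921]
d = √60006
d ≈ 244.96


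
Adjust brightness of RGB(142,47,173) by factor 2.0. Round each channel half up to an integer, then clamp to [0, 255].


Multiply each channel by 2.0, round half up, clamp to [0, 255]
R: 142×2.0 = 284 → clamp → 255
G: 47×2.0 = 94
B: 173×2.0 = 346 → clamp → 255
= RGB(255, 94, 255)


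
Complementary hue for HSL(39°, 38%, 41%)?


Complement = opposite side of color wheel = hue + 180°
H' = (39 + 180) mod 360 = 219°
S and L unchanged.
= HSL(219°, 38%, 41%)


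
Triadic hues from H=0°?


Triadic: equally spaced at 120° intervals
H1 = 0°
H2 = (0 + 120) mod 360 = 120°
H3 = (0 + 240) mod 360 = 240°
Triadic = 0°, 120°, 240°


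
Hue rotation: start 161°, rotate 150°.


New hue = (H + rotation) mod 360
New hue = (161 + 150) mod 360
= 311 mod 360
= 311°


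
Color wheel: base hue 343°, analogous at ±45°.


Base hue: 343°
Left analog: (343 - 45) mod 360 = 298°
Right analog: (343 + 45) mod 360 = 28°
Analogous hues = 298° and 28°


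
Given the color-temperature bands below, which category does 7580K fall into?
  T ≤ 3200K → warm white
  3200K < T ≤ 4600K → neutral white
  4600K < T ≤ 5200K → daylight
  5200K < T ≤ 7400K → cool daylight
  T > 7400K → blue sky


Temperature: 7580K
7580K > 7400K → blue sky
Classification: blue sky


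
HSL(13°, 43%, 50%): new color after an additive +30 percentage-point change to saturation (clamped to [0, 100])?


Original S = 43%
Adjustment = +30 percentage points
New S = 43 + (30) = 73
Clamp to [0, 100] → 73
= HSL(13°, 73%, 50%)


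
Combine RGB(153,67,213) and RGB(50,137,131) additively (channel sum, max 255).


Additive: each channel = min(255, C₁+C₂)
R: 153+50 = 203 → 203
G: 67+137 = 204 → 204
B: 213+131 = 344 → 255
= RGB(203, 204, 255)


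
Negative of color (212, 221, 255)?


Invert: (255-R, 255-G, 255-B)
R: 255-212 = 43
G: 255-221 = 34
B: 255-255 = 0
= RGB(43, 34, 0)


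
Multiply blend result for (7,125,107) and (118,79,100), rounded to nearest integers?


Multiply: C = A×B/255, rounded to nearest integer
R: 7×118/255 = 826/255 ≈ 3.239 → 3
G: 125×79/255 = 9875/255 ≈ 38.725 → 39
B: 107×100/255 = 10700/255 ≈ 41.961 → 42
= RGB(3, 39, 42)


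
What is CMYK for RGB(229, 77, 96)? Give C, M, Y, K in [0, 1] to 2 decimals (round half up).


R'=229/255≈0.8980, G'=77/255≈0.3020, B'=96/255≈0.3765
K = 1 - max(R',G',B') = 1 - 229/255 = 26/255 = 0.10196… → 0.10
(1-R'-K)/(1-K) simplifies to (max-R)/max with max = 229:
C = (229-229)/229 = 0/229 = 0 → 0.00
M = (229-77)/229 = 152/229 = 0.66375… → 0.66
Y = (229-96)/229 = 133/229 = 0.58078… → 0.58
= CMYK(0.00, 0.66, 0.58, 0.10)


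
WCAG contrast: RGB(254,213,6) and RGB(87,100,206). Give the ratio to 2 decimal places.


Linearize each sRGB channel c=v/255: c/12.92 if c ≤ 0.04045 else ((c+0.055)/1.055)^2.4
L = 0.2126×R_lin + 0.7152×G_lin + 0.0722×B_lin
Color 1 (254,213,6):
  R=254: 254/255≈0.9961 > 0.04045 → ((0.9961+0.055)/1.055)^2.4 ≈ 0.99110
  G=213: 213/255≈0.8353 > 0.04045 → ((0.8353+0.055)/1.055)^2.4 ≈ 0.66539
  B=6: 6/255≈0.0235 ≤ 0.04045 → 0.0235/12.92 ≈ 0.00182
  L1 = 0.2126×0.99110 + 0.7152×0.66539 + 0.0722×0.00182 ≈ 0.68672
Color 2 (87,100,206):
  R=87: 87/255≈0.3412 > 0.04045 → ((0.3412+0.055)/1.055)^2.4 ≈ 0.09531
  G=100: 100/255≈0.3922 > 0.04045 → ((0.3922+0.055)/1.055)^2.4 ≈ 0.12744
  B=206: 206/255≈0.8078 > 0.04045 → ((0.8078+0.055)/1.055)^2.4 ≈ 0.61721
  L2 = 0.2126×0.09531 + 0.7152×0.12744 + 0.0722×0.61721 ≈ 0.15597
Lighter = 0.68672, Darker = 0.15597
Ratio = (L_lighter + 0.05) / (L_darker + 0.05)
Ratio = (0.68672 + 0.05) / (0.15597 + 0.05) = 0.73672 / 0.20597 ≈ 3.5769
Ratio ≈ 3.58:1


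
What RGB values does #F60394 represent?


F6 → 246 (R)
03 → 3 (G)
94 → 148 (B)
= RGB(246, 3, 148)


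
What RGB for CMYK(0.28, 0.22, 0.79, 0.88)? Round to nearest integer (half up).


R = 255 × (1-C) × (1-K) = 255 × 0.72 × 0.12 = 22.032 → 22
G = 255 × (1-M) × (1-K) = 255 × 0.78 × 0.12 = 23.868 → 24
B = 255 × (1-Y) × (1-K) = 255 × 0.21 × 0.12 = 6.426 → 6
= RGB(22, 24, 6)


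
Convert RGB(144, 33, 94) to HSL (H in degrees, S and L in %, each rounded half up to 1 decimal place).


Normalize: R'=144/255≈0.5647, G'=33/255≈0.1294, B'=94/255≈0.3686
Max=144/255, Min=33/255, Δ=Max-Min=111/255
L = (Max+Min)/2 = (144+33)/510 = 177/510 = 0.34705… → L = 34.7%
L ≤ 0.5 → S = Δ/(Max+Min) = 111/(144+33) = 111/177 = 0.62711… → S = 62.7%
(the 1/255 factors cancel in S and H, so raw channel differences can be used)
Max is R' → H = 60 × (((G-B)/Δ) mod 6) = 60 × (((33-94)/111) mod 6)
  (-61)/111 = -0.5495…; negative, so add 6 → 5.4504…
  H = 60 × 5.4504… = 327.027…° → H = 327.0°
= HSL(327.0°, 62.7%, 34.7%)


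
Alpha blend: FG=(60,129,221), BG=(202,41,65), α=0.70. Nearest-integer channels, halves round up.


C = α×F + (1-α)×B, with 1-α = 0.30
R: 0.70×60 + 0.30×202 = 42.00 + 60.60 = 102.60 → 103
G: 0.70×129 + 0.30×41 = 90.30 + 12.30 = 102.60 → 103
B: 0.70×221 + 0.30×65 = 154.70 + 19.50 = 174.20 → 174
= RGB(103, 103, 174)


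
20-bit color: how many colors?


Colors = 2^bits = 2^20
= 1,048,576 colors


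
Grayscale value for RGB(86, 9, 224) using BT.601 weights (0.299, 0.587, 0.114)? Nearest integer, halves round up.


Gray = 0.299×R + 0.587×G + 0.114×B
Gray = 0.299×86 + 0.587×9 + 0.114×224
Gray = 25.714 + 5.283 + 25.536
Gray = 56.533 → round half up → 57
Gray = 57


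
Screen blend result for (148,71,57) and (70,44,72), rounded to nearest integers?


Screen: C = 255 - (255-A)×(255-B)/255, rounded to nearest integer
R: 255 - (255-148)×(255-70)/255 = 255 - 19795/255 ≈ 255 - 77.627 = 177.373 → 177
G: 255 - (255-71)×(255-44)/255 = 255 - 38824/255 ≈ 255 - 152.251 = 102.749 → 103
B: 255 - (255-57)×(255-72)/255 = 255 - 36234/255 ≈ 255 - 142.094 = 112.906 → 113
= RGB(177, 103, 113)


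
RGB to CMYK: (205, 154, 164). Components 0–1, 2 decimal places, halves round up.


R'=205/255≈0.8039, G'=154/255≈0.6039, B'=164/255≈0.6431
K = 1 - max(R',G',B') = 1 - 205/255 = 50/255 = 0.19607… → 0.20
(1-R'-K)/(1-K) simplifies to (max-R)/max with max = 205:
C = (205-205)/205 = 0/205 = 0 → 0.00
M = (205-154)/205 = 51/205 = 0.24878… → 0.25
Y = (205-164)/205 = 41/205 = 0.2 → 0.20
= CMYK(0.00, 0.25, 0.20, 0.20)


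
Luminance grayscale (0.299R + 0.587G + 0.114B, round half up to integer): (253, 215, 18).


Gray = 0.299×R + 0.587×G + 0.114×B
Gray = 0.299×253 + 0.587×215 + 0.114×18
Gray = 75.647 + 126.205 + 2.052
Gray = 203.904 → round half up → 204
Gray = 204


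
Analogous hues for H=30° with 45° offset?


Base hue: 30°
Left analog: (30 - 45) mod 360 = 345°
Right analog: (30 + 45) mod 360 = 75°
Analogous hues = 345° and 75°


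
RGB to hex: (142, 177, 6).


R = 142 → 8E (hex)
G = 177 → B1 (hex)
B = 6 → 06 (hex)
Hex = #8EB106


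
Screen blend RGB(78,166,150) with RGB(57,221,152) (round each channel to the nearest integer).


Screen: C = 255 - (255-A)×(255-B)/255, rounded to nearest integer
R: 255 - (255-78)×(255-57)/255 = 255 - 35046/255 ≈ 255 - 137.435 = 117.565 → 118
G: 255 - (255-166)×(255-221)/255 = 255 - 3026/255 ≈ 255 - 11.867 = 243.133 → 243
B: 255 - (255-150)×(255-152)/255 = 255 - 10815/255 ≈ 255 - 42.412 = 212.588 → 213
= RGB(118, 243, 213)


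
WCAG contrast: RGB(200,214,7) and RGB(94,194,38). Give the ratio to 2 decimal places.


Linearize each sRGB channel c=v/255: c/12.92 if c ≤ 0.04045 else ((c+0.055)/1.055)^2.4
L = 0.2126×R_lin + 0.7152×G_lin + 0.0722×B_lin
Color 1 (200,214,7):
  R=200: 200/255≈0.7843 > 0.04045 → ((0.7843+0.055)/1.055)^2.4 ≈ 0.57758
  G=214: 214/255≈0.8392 > 0.04045 → ((0.8392+0.055)/1.055)^2.4 ≈ 0.67244
  B=7: 7/255≈0.0275 ≤ 0.04045 → 0.0275/12.92 ≈ 0.00212
  L1 = 0.2126×0.57758 + 0.7152×0.67244 + 0.0722×0.00212 ≈ 0.60388
Color 2 (94,194,38):
  R=94: 94/255≈0.3686 > 0.04045 → ((0.3686+0.055)/1.055)^2.4 ≈ 0.11193
  G=194: 194/255≈0.7608 > 0.04045 → ((0.7608+0.055)/1.055)^2.4 ≈ 0.53948
  B=38: 38/255≈0.1490 > 0.04045 → ((0.1490+0.055)/1.055)^2.4 ≈ 0.01938
  L2 = 0.2126×0.11193 + 0.7152×0.53948 + 0.0722×0.01938 ≈ 0.41103
Lighter = 0.60388, Darker = 0.41103
Ratio = (L_lighter + 0.05) / (L_darker + 0.05)
Ratio = (0.60388 + 0.05) / (0.41103 + 0.05) = 0.65388 / 0.46103 ≈ 1.4183
Ratio ≈ 1.42:1


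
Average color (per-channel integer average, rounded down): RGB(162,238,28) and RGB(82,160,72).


Midpoint: each channel = ⌊(C₁+C₂)/2⌋
R: ⌊(162+82)/2⌋ = 122
G: ⌊(238+160)/2⌋ = 199
B: ⌊(28+72)/2⌋ = 50
= RGB(122, 199, 50)


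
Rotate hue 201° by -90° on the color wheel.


New hue = (H + rotation) mod 360
New hue = (201 -90) mod 360
= 111 mod 360
= 111°


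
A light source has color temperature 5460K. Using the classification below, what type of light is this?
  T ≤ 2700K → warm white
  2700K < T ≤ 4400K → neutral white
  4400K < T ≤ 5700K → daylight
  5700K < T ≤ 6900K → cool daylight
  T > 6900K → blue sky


Temperature: 5460K
4400K < 5460K ≤ 5700K → daylight
Classification: daylight


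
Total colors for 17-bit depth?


Colors = 2^bits = 2^17
= 131,072 colors


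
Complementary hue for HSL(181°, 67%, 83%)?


Complement = opposite side of color wheel = hue + 180°
H' = (181 + 180) mod 360 = 1°
S and L unchanged.
= HSL(1°, 67%, 83%)


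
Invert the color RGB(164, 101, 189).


Invert: (255-R, 255-G, 255-B)
R: 255-164 = 91
G: 255-101 = 154
B: 255-189 = 66
= RGB(91, 154, 66)


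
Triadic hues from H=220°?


Triadic: equally spaced at 120° intervals
H1 = 220°
H2 = (220 + 120) mod 360 = 340°
H3 = (220 + 240) mod 360 = 100°
Triadic = 220°, 340°, 100°


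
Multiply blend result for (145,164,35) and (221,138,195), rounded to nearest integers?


Multiply: C = A×B/255, rounded to nearest integer
R: 145×221/255 = 32045/255 ≈ 125.667 → 126
G: 164×138/255 = 22632/255 ≈ 88.753 → 89
B: 35×195/255 = 6825/255 ≈ 26.765 → 27
= RGB(126, 89, 27)


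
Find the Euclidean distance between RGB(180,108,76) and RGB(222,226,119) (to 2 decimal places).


d = √[(R₁-R₂)² + (G₁-G₂)² + (B₁-B₂)²]
d = √[(180-222)² + (108-226)² + (76-119)²]
d = √[1764 + 13924 + 1849]
d = √17537
d ≈ 132.43


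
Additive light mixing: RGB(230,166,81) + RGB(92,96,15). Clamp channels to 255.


Additive: each channel = min(255, C₁+C₂)
R: 230+92 = 322 → 255
G: 166+96 = 262 → 255
B: 81+15 = 96 → 96
= RGB(255, 255, 96)


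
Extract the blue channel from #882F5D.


Color: #882F5D
R = 88 = 136
G = 2F = 47
B = 5D = 93
Blue = 93


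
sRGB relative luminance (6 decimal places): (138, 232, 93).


Linearize each channel (sRGB transfer function): c = v/255; c_lin = c/12.92 if c ≤ 0.04045, else ((c+0.055)/1.055)^2.4
  R: 138/255 ≈ 0.541176 > 0.04045 → ((0.541176+0.055)/1.055)^2.4 ≈ 0.254152
  G: 232/255 ≈ 0.909804 > 0.04045 → ((0.909804+0.055)/1.055)^2.4 ≈ 0.806952
  B: 93/255 ≈ 0.364706 > 0.04045 → ((0.364706+0.055)/1.055)^2.4 ≈ 0.109462
R_lin = 0.254152, G_lin = 0.806952, B_lin = 0.109462
L = 0.2126×R + 0.7152×G + 0.0722×B
L = 0.2126×0.254152 + 0.7152×0.806952 + 0.0722×0.109462
L ≈ 0.639068


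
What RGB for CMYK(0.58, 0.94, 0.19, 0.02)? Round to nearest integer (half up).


R = 255 × (1-C) × (1-K) = 255 × 0.42 × 0.98 = 104.958 → 105
G = 255 × (1-M) × (1-K) = 255 × 0.06 × 0.98 = 14.994 → 15
B = 255 × (1-Y) × (1-K) = 255 × 0.81 × 0.98 = 202.419 → 202
= RGB(105, 15, 202)


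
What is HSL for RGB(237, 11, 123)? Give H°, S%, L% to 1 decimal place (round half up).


Normalize: R'=237/255≈0.9294, G'=11/255≈0.0431, B'=123/255≈0.4824
Max=237/255, Min=11/255, Δ=Max-Min=226/255
L = (Max+Min)/2 = (237+11)/510 = 248/510 = 0.48627… → L = 48.6%
L ≤ 0.5 → S = Δ/(Max+Min) = 226/(237+11) = 226/248 = 0.91129… → S = 91.1%
(the 1/255 factors cancel in S and H, so raw channel differences can be used)
Max is R' → H = 60 × (((G-B)/Δ) mod 6) = 60 × (((11-123)/226) mod 6)
  (-112)/226 = -0.4955…; negative, so add 6 → 5.5044…
  H = 60 × 5.5044… = 330.265…° → H = 330.3°
= HSL(330.3°, 91.1%, 48.6%)


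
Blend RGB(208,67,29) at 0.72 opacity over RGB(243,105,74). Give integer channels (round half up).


C = α×F + (1-α)×B, with 1-α = 0.28
R: 0.72×208 + 0.28×243 = 149.76 + 68.04 = 217.80 → 218
G: 0.72×67 + 0.28×105 = 48.24 + 29.40 = 77.64 → 78
B: 0.72×29 + 0.28×74 = 20.88 + 20.72 = 41.60 → 42
= RGB(218, 78, 42)


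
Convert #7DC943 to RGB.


7D → 125 (R)
C9 → 201 (G)
43 → 67 (B)
= RGB(125, 201, 67)


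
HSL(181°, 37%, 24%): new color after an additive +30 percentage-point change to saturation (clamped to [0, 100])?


Original S = 37%
Adjustment = +30 percentage points
New S = 37 + (30) = 67
Clamp to [0, 100] → 67
= HSL(181°, 67%, 24%)


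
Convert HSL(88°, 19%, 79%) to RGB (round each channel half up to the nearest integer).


H=88°, S=0.19, L=0.79
C = (1-|2L-1|)×S = (1-|0.58|)×0.19 = 0.0798
H' = H/60 = 88/60 ≈ 1.4667; X = C×(1-|H' mod 2 - 1|) = 0.04256
m = L - C/2 = 0.79 - 0.0399 = 0.7501
Sector ⌊H'⌋ = 1 → (R',G',B') = (0.04256, 0.0798, 0.0)
RGB = ((R'+m)×255, (G'+m)×255, (B'+m)×255) = (202.1283, 211.6245, 191.2755)
Round half up → RGB(202, 212, 191)


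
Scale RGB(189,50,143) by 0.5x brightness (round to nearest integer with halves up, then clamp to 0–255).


Multiply each channel by 0.5, round half up, clamp to [0, 255]
R: 189×0.5 = 94.5 → round → 95
G: 50×0.5 = 25
B: 143×0.5 = 71.5 → round → 72
= RGB(95, 25, 72)


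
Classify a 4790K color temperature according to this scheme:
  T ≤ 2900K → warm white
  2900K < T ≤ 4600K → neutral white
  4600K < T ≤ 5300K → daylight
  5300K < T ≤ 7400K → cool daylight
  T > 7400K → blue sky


Temperature: 4790K
4600K < 4790K ≤ 5300K → daylight
Classification: daylight


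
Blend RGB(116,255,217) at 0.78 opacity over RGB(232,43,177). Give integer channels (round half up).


C = α×F + (1-α)×B, with 1-α = 0.22
R: 0.78×116 + 0.22×232 = 90.48 + 51.04 = 141.52 → 142
G: 0.78×255 + 0.22×43 = 198.90 + 9.46 = 208.36 → 208
B: 0.78×217 + 0.22×177 = 169.26 + 38.94 = 208.20 → 208
= RGB(142, 208, 208)


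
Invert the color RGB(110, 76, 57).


Invert: (255-R, 255-G, 255-B)
R: 255-110 = 145
G: 255-76 = 179
B: 255-57 = 198
= RGB(145, 179, 198)


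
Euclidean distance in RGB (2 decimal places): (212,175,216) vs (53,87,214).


d = √[(R₁-R₂)² + (G₁-G₂)² + (B₁-B₂)²]
d = √[(212-53)² + (175-87)² + (216-214)²]
d = √[25281 + 7744 + 4]
d = √33029
d ≈ 181.74


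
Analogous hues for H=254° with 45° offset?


Base hue: 254°
Left analog: (254 - 45) mod 360 = 209°
Right analog: (254 + 45) mod 360 = 299°
Analogous hues = 209° and 299°


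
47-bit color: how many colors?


Colors = 2^bits = 2^47
= 140,737,488,355,328 colors


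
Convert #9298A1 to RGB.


92 → 146 (R)
98 → 152 (G)
A1 → 161 (B)
= RGB(146, 152, 161)


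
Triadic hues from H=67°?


Triadic: equally spaced at 120° intervals
H1 = 67°
H2 = (67 + 120) mod 360 = 187°
H3 = (67 + 240) mod 360 = 307°
Triadic = 67°, 187°, 307°


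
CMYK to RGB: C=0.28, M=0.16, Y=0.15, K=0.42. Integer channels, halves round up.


R = 255 × (1-C) × (1-K) = 255 × 0.72 × 0.58 = 106.488 → 106
G = 255 × (1-M) × (1-K) = 255 × 0.84 × 0.58 = 124.236 → 124
B = 255 × (1-Y) × (1-K) = 255 × 0.85 × 0.58 = 125.715 → 126
= RGB(106, 124, 126)


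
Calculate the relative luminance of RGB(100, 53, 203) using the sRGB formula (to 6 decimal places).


Linearize each channel (sRGB transfer function): c = v/255; c_lin = c/12.92 if c ≤ 0.04045, else ((c+0.055)/1.055)^2.4
  R: 100/255 ≈ 0.392157 > 0.04045 → ((0.392157+0.055)/1.055)^2.4 ≈ 0.127438
  G: 53/255 ≈ 0.207843 > 0.04045 → ((0.207843+0.055)/1.055)^2.4 ≈ 0.035601
  B: 203/255 ≈ 0.796078 > 0.04045 → ((0.796078+0.055)/1.055)^2.4 ≈ 0.597202
R_lin = 0.127438, G_lin = 0.035601, B_lin = 0.597202
L = 0.2126×R + 0.7152×G + 0.0722×B
L = 0.2126×0.127438 + 0.7152×0.035601 + 0.0722×0.597202
L ≈ 0.095673


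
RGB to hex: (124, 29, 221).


R = 124 → 7C (hex)
G = 29 → 1D (hex)
B = 221 → DD (hex)
Hex = #7C1DDD


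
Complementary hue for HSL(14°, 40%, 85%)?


Complement = opposite side of color wheel = hue + 180°
H' = (14 + 180) mod 360 = 194°
S and L unchanged.
= HSL(194°, 40%, 85%)


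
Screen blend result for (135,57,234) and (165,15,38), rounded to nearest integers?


Screen: C = 255 - (255-A)×(255-B)/255, rounded to nearest integer
R: 255 - (255-135)×(255-165)/255 = 255 - 10800/255 ≈ 255 - 42.353 = 212.647 → 213
G: 255 - (255-57)×(255-15)/255 = 255 - 47520/255 ≈ 255 - 186.353 = 68.647 → 69
B: 255 - (255-234)×(255-38)/255 = 255 - 4557/255 ≈ 255 - 17.871 = 237.129 → 237
= RGB(213, 69, 237)


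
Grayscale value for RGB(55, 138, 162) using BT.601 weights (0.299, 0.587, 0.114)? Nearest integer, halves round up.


Gray = 0.299×R + 0.587×G + 0.114×B
Gray = 0.299×55 + 0.587×138 + 0.114×162
Gray = 16.445 + 81.006 + 18.468
Gray = 115.919 → round half up → 116
Gray = 116


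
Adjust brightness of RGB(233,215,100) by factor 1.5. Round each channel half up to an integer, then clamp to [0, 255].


Multiply each channel by 1.5, round half up, clamp to [0, 255]
R: 233×1.5 = 349.5 → round → 350 → clamp → 255
G: 215×1.5 = 322.5 → round → 323 → clamp → 255
B: 100×1.5 = 150
= RGB(255, 255, 150)


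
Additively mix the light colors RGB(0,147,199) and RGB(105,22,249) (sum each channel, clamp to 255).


Additive: each channel = min(255, C₁+C₂)
R: 0+105 = 105 → 105
G: 147+22 = 169 → 169
B: 199+249 = 448 → 255
= RGB(105, 169, 255)


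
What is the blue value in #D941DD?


Color: #D941DD
R = D9 = 217
G = 41 = 65
B = DD = 221
Blue = 221


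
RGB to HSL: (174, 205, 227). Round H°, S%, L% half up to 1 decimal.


Normalize: R'=174/255≈0.6824, G'=205/255≈0.8039, B'=227/255≈0.8902
Max=227/255, Min=174/255, Δ=Max-Min=53/255
L = (Max+Min)/2 = (227+174)/510 = 401/510 = 0.78627… → L = 78.6%
L > 0.5 → S = Δ/(2-Max-Min) = 53/(510-227-174) = 53/109 = 0.48623… → S = 48.6%
(the 1/255 factors cancel in S and H, so raw channel differences can be used)
Max is B' → H = 60 × ((R-G)/Δ + 4) = 60 × ((174-205)/53 + 4)
  -31/53 + 4 = -0.5849… + 4 = 3.4150…
  H = 60 × 3.4150… = 204.905…° → H = 204.9°
= HSL(204.9°, 48.6%, 78.6%)


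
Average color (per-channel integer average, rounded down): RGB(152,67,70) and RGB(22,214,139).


Midpoint: each channel = ⌊(C₁+C₂)/2⌋
R: ⌊(152+22)/2⌋ = 87
G: ⌊(67+214)/2⌋ = 140
B: ⌊(70+139)/2⌋ = 104
= RGB(87, 140, 104)


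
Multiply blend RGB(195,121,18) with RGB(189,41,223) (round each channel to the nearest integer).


Multiply: C = A×B/255, rounded to nearest integer
R: 195×189/255 = 36855/255 ≈ 144.529 → 145
G: 121×41/255 = 4961/255 ≈ 19.455 → 19
B: 18×223/255 = 4014/255 ≈ 15.741 → 16
= RGB(145, 19, 16)


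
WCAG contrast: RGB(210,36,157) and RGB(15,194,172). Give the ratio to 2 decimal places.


Linearize each sRGB channel c=v/255: c/12.92 if c ≤ 0.04045 else ((c+0.055)/1.055)^2.4
L = 0.2126×R_lin + 0.7152×G_lin + 0.0722×B_lin
Color 1 (210,36,157):
  R=210: 210/255≈0.8235 > 0.04045 → ((0.8235+0.055)/1.055)^2.4 ≈ 0.64448
  G=36: 36/255≈0.1412 > 0.04045 → ((0.1412+0.055)/1.055)^2.4 ≈ 0.01764
  B=157: 157/255≈0.6157 > 0.04045 → ((0.6157+0.055)/1.055)^2.4 ≈ 0.33716
  L1 = 0.2126×0.64448 + 0.7152×0.01764 + 0.0722×0.33716 ≈ 0.17398
Color 2 (15,194,172):
  R=15: 15/255≈0.0588 > 0.04045 → ((0.0588+0.055)/1.055)^2.4 ≈ 0.00478
  G=194: 194/255≈0.7608 > 0.04045 → ((0.7608+0.055)/1.055)^2.4 ≈ 0.53948
  B=172: 172/255≈0.6745 > 0.04045 → ((0.6745+0.055)/1.055)^2.4 ≈ 0.41254
  L2 = 0.2126×0.00478 + 0.7152×0.53948 + 0.0722×0.41254 ≈ 0.41664
Lighter = 0.41664, Darker = 0.17398
Ratio = (L_lighter + 0.05) / (L_darker + 0.05)
Ratio = (0.41664 + 0.05) / (0.17398 + 0.05) = 0.46664 / 0.22398 ≈ 2.0834
Ratio ≈ 2.08:1


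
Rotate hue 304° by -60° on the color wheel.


New hue = (H + rotation) mod 360
New hue = (304 -60) mod 360
= 244 mod 360
= 244°


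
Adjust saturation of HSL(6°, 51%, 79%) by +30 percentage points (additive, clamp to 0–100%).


Original S = 51%
Adjustment = +30 percentage points
New S = 51 + (30) = 81
Clamp to [0, 100] → 81
= HSL(6°, 81%, 79%)


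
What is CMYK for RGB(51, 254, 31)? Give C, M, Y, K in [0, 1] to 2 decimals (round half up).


R'=51/255≈0.2000, G'=254/255≈0.9961, B'=31/255≈0.1216
K = 1 - max(R',G',B') = 1 - 254/255 = 1/255 = 0.00392… → 0.00
(1-R'-K)/(1-K) simplifies to (max-R)/max with max = 254:
C = (254-51)/254 = 203/254 = 0.79921… → 0.80
M = (254-254)/254 = 0/254 = 0 → 0.00
Y = (254-31)/254 = 223/254 = 0.87795… → 0.88
= CMYK(0.80, 0.00, 0.88, 0.00)


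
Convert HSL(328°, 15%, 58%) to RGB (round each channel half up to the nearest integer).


H=328°, S=0.15, L=0.58
C = (1-|2L-1|)×S = (1-|0.16|)×0.15 = 0.126
H' = H/60 = 328/60 ≈ 5.4667; X = C×(1-|H' mod 2 - 1|) = 0.0672
m = L - C/2 = 0.58 - 0.063 = 0.517
Sector ⌊H'⌋ = 5 → (R',G',B') = (0.126, 0.0, 0.0672)
RGB = ((R'+m)×255, (G'+m)×255, (B'+m)×255) = (163.965, 131.835, 148.971)
Round half up → RGB(164, 132, 149)


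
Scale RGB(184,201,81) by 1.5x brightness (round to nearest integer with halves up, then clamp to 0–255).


Multiply each channel by 1.5, round half up, clamp to [0, 255]
R: 184×1.5 = 276 → clamp → 255
G: 201×1.5 = 301.5 → round → 302 → clamp → 255
B: 81×1.5 = 121.5 → round → 122
= RGB(255, 255, 122)


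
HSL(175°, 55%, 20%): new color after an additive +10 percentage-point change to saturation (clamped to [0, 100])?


Original S = 55%
Adjustment = +10 percentage points
New S = 55 + (10) = 65
Clamp to [0, 100] → 65
= HSL(175°, 65%, 20%)


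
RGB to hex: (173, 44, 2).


R = 173 → AD (hex)
G = 44 → 2C (hex)
B = 2 → 02 (hex)
Hex = #AD2C02


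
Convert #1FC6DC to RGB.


1F → 31 (R)
C6 → 198 (G)
DC → 220 (B)
= RGB(31, 198, 220)


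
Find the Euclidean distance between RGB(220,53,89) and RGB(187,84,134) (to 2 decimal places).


d = √[(R₁-R₂)² + (G₁-G₂)² + (B₁-B₂)²]
d = √[(220-187)² + (53-84)² + (89-134)²]
d = √[1089 + 961 + 2025]
d = √4075
d ≈ 63.84


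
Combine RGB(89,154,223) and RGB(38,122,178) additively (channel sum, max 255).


Additive: each channel = min(255, C₁+C₂)
R: 89+38 = 127 → 127
G: 154+122 = 276 → 255
B: 223+178 = 401 → 255
= RGB(127, 255, 255)


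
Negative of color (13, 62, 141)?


Invert: (255-R, 255-G, 255-B)
R: 255-13 = 242
G: 255-62 = 193
B: 255-141 = 114
= RGB(242, 193, 114)


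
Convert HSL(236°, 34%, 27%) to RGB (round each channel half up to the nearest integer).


H=236°, S=0.34, L=0.27
C = (1-|2L-1|)×S = (1-|-0.46|)×0.34 = 0.1836
H' = H/60 = 236/60 ≈ 3.9333; X = C×(1-|H' mod 2 - 1|) = 0.01224
m = L - C/2 = 0.27 - 0.0918 = 0.1782
Sector ⌊H'⌋ = 3 → (R',G',B') = (0.0, 0.01224, 0.1836)
RGB = ((R'+m)×255, (G'+m)×255, (B'+m)×255) = (45.441, 48.5622, 92.259)
Round half up → RGB(45, 49, 92)


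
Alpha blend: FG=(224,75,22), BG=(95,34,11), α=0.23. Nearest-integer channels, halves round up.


C = α×F + (1-α)×B, with 1-α = 0.77
R: 0.23×224 + 0.77×95 = 51.52 + 73.15 = 124.67 → 125
G: 0.23×75 + 0.77×34 = 17.25 + 26.18 = 43.43 → 43
B: 0.23×22 + 0.77×11 = 5.06 + 8.47 = 13.53 → 14
= RGB(125, 43, 14)


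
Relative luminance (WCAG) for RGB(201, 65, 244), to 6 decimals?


Linearize each channel (sRGB transfer function): c = v/255; c_lin = c/12.92 if c ≤ 0.04045, else ((c+0.055)/1.055)^2.4
  R: 201/255 ≈ 0.788235 > 0.04045 → ((0.788235+0.055)/1.055)^2.4 ≈ 0.584078
  G: 65/255 ≈ 0.254902 > 0.04045 → ((0.254902+0.055)/1.055)^2.4 ≈ 0.052861
  B: 244/255 ≈ 0.956863 > 0.04045 → ((0.956863+0.055)/1.055)^2.4 ≈ 0.904661
R_lin = 0.584078, G_lin = 0.052861, B_lin = 0.904661
L = 0.2126×R + 0.7152×G + 0.0722×B
L = 0.2126×0.584078 + 0.7152×0.052861 + 0.0722×0.904661
L ≈ 0.227298


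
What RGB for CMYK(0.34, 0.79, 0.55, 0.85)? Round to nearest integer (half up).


R = 255 × (1-C) × (1-K) = 255 × 0.66 × 0.15 = 25.245 → 25
G = 255 × (1-M) × (1-K) = 255 × 0.21 × 0.15 = 8.0325 → 8
B = 255 × (1-Y) × (1-K) = 255 × 0.45 × 0.15 = 17.2125 → 17
= RGB(25, 8, 17)


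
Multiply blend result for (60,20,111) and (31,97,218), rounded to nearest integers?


Multiply: C = A×B/255, rounded to nearest integer
R: 60×31/255 = 1860/255 ≈ 7.294 → 7
G: 20×97/255 = 1940/255 ≈ 7.608 → 8
B: 111×218/255 = 24198/255 ≈ 94.894 → 95
= RGB(7, 8, 95)


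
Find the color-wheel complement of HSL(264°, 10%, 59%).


Complement = opposite side of color wheel = hue + 180°
H' = (264 + 180) mod 360 = 84°
S and L unchanged.
= HSL(84°, 10%, 59%)


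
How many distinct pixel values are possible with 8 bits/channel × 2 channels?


Total bits = 8 bits/channel × 2 channels = 16 bits
Distinct pixel values = 2^16
= 65,536 pixel values


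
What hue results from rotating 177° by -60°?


New hue = (H + rotation) mod 360
New hue = (177 -60) mod 360
= 117 mod 360
= 117°


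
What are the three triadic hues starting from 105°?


Triadic: equally spaced at 120° intervals
H1 = 105°
H2 = (105 + 120) mod 360 = 225°
H3 = (105 + 240) mod 360 = 345°
Triadic = 105°, 225°, 345°


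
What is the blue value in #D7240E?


Color: #D7240E
R = D7 = 215
G = 24 = 36
B = 0E = 14
Blue = 14


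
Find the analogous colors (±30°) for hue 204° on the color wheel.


Base hue: 204°
Left analog: (204 - 30) mod 360 = 174°
Right analog: (204 + 30) mod 360 = 234°
Analogous hues = 174° and 234°


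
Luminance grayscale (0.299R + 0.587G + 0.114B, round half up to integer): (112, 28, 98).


Gray = 0.299×R + 0.587×G + 0.114×B
Gray = 0.299×112 + 0.587×28 + 0.114×98
Gray = 33.488 + 16.436 + 11.172
Gray = 61.096 → round half up → 61
Gray = 61


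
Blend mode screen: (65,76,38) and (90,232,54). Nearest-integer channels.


Screen: C = 255 - (255-A)×(255-B)/255, rounded to nearest integer
R: 255 - (255-65)×(255-90)/255 = 255 - 31350/255 ≈ 255 - 122.941 = 132.059 → 132
G: 255 - (255-76)×(255-232)/255 = 255 - 4117/255 ≈ 255 - 16.145 = 238.855 → 239
B: 255 - (255-38)×(255-54)/255 = 255 - 43617/255 ≈ 255 - 171.047 = 83.953 → 84
= RGB(132, 239, 84)


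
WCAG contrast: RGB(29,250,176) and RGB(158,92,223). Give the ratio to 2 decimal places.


Linearize each sRGB channel c=v/255: c/12.92 if c ≤ 0.04045 else ((c+0.055)/1.055)^2.4
L = 0.2126×R_lin + 0.7152×G_lin + 0.0722×B_lin
Color 1 (29,250,176):
  R=29: 29/255≈0.1137 > 0.04045 → ((0.1137+0.055)/1.055)^2.4 ≈ 0.01229
  G=250: 250/255≈0.9804 > 0.04045 → ((0.9804+0.055)/1.055)^2.4 ≈ 0.95597
  B=176: 176/255≈0.6902 > 0.04045 → ((0.6902+0.055)/1.055)^2.4 ≈ 0.43415
  L1 = 0.2126×0.01229 + 0.7152×0.95597 + 0.0722×0.43415 ≈ 0.71767
Color 2 (158,92,223):
  R=158: 158/255≈0.6196 > 0.04045 → ((0.6196+0.055)/1.055)^2.4 ≈ 0.34191
  G=92: 92/255≈0.3608 > 0.04045 → ((0.3608+0.055)/1.055)^2.4 ≈ 0.10702
  B=223: 223/255≈0.8745 > 0.04045 → ((0.8745+0.055)/1.055)^2.4 ≈ 0.73791
  L2 = 0.2126×0.34191 + 0.7152×0.10702 + 0.0722×0.73791 ≈ 0.20251
Lighter = 0.71767, Darker = 0.20251
Ratio = (L_lighter + 0.05) / (L_darker + 0.05)
Ratio = (0.71767 + 0.05) / (0.20251 + 0.05) = 0.76767 / 0.25251 ≈ 3.0401
Ratio ≈ 3.04:1


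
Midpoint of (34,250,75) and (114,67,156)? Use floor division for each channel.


Midpoint: each channel = ⌊(C₁+C₂)/2⌋
R: ⌊(34+114)/2⌋ = 74
G: ⌊(250+67)/2⌋ = 158
B: ⌊(75+156)/2⌋ = 115
= RGB(74, 158, 115)


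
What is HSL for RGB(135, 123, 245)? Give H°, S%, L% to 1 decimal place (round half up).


Normalize: R'=135/255≈0.5294, G'=123/255≈0.4824, B'=245/255≈0.9608
Max=245/255, Min=123/255, Δ=Max-Min=122/255
L = (Max+Min)/2 = (245+123)/510 = 368/510 = 0.72156… → L = 72.2%
L > 0.5 → S = Δ/(2-Max-Min) = 122/(510-245-123) = 122/142 = 0.85915… → S = 85.9%
(the 1/255 factors cancel in S and H, so raw channel differences can be used)
Max is B' → H = 60 × ((R-G)/Δ + 4) = 60 × ((135-123)/122 + 4)
  12/122 + 4 = 0.0983… + 4 = 4.0983…
  H = 60 × 4.0983… = 245.901…° → H = 245.9°
= HSL(245.9°, 85.9%, 72.2%)


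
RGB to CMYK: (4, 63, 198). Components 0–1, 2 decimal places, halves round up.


R'=4/255≈0.0157, G'=63/255≈0.2471, B'=198/255≈0.7765
K = 1 - max(R',G',B') = 1 - 198/255 = 57/255 = 0.22352… → 0.22
(1-R'-K)/(1-K) simplifies to (max-R)/max with max = 198:
C = (198-4)/198 = 194/198 = 0.97979… → 0.98
M = (198-63)/198 = 135/198 = 0.68181… → 0.68
Y = (198-198)/198 = 0/198 = 0 → 0.00
= CMYK(0.98, 0.68, 0.00, 0.22)


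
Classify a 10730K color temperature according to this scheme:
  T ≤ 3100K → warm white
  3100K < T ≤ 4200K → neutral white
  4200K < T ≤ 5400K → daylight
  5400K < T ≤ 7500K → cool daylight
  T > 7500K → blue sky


Temperature: 10730K
10730K > 7500K → blue sky
Classification: blue sky


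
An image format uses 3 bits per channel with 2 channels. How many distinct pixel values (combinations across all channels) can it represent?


Total bits = 3 bits/channel × 2 channels = 6 bits
Distinct pixel values = 2^6
= 64 pixel values


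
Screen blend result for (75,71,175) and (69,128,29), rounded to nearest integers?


Screen: C = 255 - (255-A)×(255-B)/255, rounded to nearest integer
R: 255 - (255-75)×(255-69)/255 = 255 - 33480/255 ≈ 255 - 131.294 = 123.706 → 124
G: 255 - (255-71)×(255-128)/255 = 255 - 23368/255 ≈ 255 - 91.639 = 163.361 → 163
B: 255 - (255-175)×(255-29)/255 = 255 - 18080/255 ≈ 255 - 70.902 = 184.098 → 184
= RGB(124, 163, 184)


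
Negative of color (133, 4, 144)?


Invert: (255-R, 255-G, 255-B)
R: 255-133 = 122
G: 255-4 = 251
B: 255-144 = 111
= RGB(122, 251, 111)


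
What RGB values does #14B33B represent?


14 → 20 (R)
B3 → 179 (G)
3B → 59 (B)
= RGB(20, 179, 59)


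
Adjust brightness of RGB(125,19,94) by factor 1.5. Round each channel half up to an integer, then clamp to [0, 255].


Multiply each channel by 1.5, round half up, clamp to [0, 255]
R: 125×1.5 = 187.5 → round → 188
G: 19×1.5 = 28.5 → round → 29
B: 94×1.5 = 141
= RGB(188, 29, 141)


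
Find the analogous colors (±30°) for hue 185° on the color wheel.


Base hue: 185°
Left analog: (185 - 30) mod 360 = 155°
Right analog: (185 + 30) mod 360 = 215°
Analogous hues = 155° and 215°


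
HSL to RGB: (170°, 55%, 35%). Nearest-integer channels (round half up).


H=170°, S=0.55, L=0.35
C = (1-|2L-1|)×S = (1-|-0.30|)×0.55 = 0.385
H' = H/60 = 170/60 ≈ 2.8333; X = C×(1-|H' mod 2 - 1|) ≈ 0.3208
m = L - C/2 = 0.35 - 0.1925 = 0.1575
Sector ⌊H'⌋ = 2 → (R',G',B') = (0.0, 0.385, ≈0.3208)
RGB = ((R'+m)×255, (G'+m)×255, (B'+m)×255) = (40.1625, 138.3375, 121.975)
Round half up → RGB(40, 138, 122)


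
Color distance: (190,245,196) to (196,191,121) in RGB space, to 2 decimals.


d = √[(R₁-R₂)² + (G₁-G₂)² + (B₁-B₂)²]
d = √[(190-196)² + (245-191)² + (196-121)²]
d = √[36 + 2916 + 5625]
d = √8577
d ≈ 92.61
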